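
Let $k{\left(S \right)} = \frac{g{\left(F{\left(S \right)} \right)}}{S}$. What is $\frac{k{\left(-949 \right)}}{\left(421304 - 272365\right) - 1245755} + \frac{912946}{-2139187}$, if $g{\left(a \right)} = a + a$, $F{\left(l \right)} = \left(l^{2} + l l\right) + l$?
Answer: $- \frac{70944121747}{167592466328} \approx -0.42331$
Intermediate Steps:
$F{\left(l \right)} = l + 2 l^{2}$ ($F{\left(l \right)} = \left(l^{2} + l^{2}\right) + l = 2 l^{2} + l = l + 2 l^{2}$)
$g{\left(a \right)} = 2 a$
$k{\left(S \right)} = 2 + 4 S$ ($k{\left(S \right)} = \frac{2 S \left(1 + 2 S\right)}{S} = 2 + 4 S$)
$\frac{k{\left(-949 \right)}}{\left(421304 - 272365\right) - 1245755} + \frac{912946}{-2139187} = \frac{2 + 4 \left(-949\right)}{\left(421304 - 272365\right) - 1245755} + \frac{912946}{-2139187} = \frac{2 - 3796}{148939 - 1245755} + 912946 \left(- \frac{1}{2139187}\right) = - \frac{3794}{-1096816} - \frac{912946}{2139187} = \left(-3794\right) \left(- \frac{1}{1096816}\right) - \frac{912946}{2139187} = \frac{271}{78344} - \frac{912946}{2139187} = - \frac{70944121747}{167592466328}$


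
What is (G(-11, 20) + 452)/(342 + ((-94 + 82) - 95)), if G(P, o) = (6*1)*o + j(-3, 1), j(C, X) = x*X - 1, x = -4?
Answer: 567/235 ≈ 2.4128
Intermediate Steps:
j(C, X) = -1 - 4*X (j(C, X) = -4*X - 1 = -1 - 4*X)
G(P, o) = -5 + 6*o (G(P, o) = (6*1)*o + (-1 - 4*1) = 6*o + (-1 - 4) = 6*o - 5 = -5 + 6*o)
(G(-11, 20) + 452)/(342 + ((-94 + 82) - 95)) = ((-5 + 6*20) + 452)/(342 + ((-94 + 82) - 95)) = ((-5 + 120) + 452)/(342 + (-12 - 95)) = (115 + 452)/(342 - 107) = 567/235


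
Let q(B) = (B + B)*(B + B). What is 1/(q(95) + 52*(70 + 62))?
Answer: 1/42964 ≈ 2.3275e-5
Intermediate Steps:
q(B) = 4*B² (q(B) = (2*B)*(2*B) = 4*B²)
1/(q(95) + 52*(70 + 62)) = 1/(4*95² + 52*(70 + 62)) = 1/(4*9025 + 52*132) = 1/(36100 + 6864) = 1/42964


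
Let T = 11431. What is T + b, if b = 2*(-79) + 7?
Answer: 11280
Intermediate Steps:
b = -151 (b = -158 + 7 = -151)
T + b = 11431 - 151 = 11280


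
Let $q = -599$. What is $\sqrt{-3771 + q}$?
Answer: $i \sqrt{4370} \approx 66.106 i$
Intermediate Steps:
$\sqrt{-3771 + q} = \sqrt{-3771 - 599} = \sqrt{-4370} = i \sqrt{4370}$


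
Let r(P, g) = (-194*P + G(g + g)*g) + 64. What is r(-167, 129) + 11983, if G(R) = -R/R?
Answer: 44316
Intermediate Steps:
G(R) = -1 (G(R) = -1*1 = -1)
r(P, g) = 64 - g - 194*P (r(P, g) = (-194*P - g) + 64 = (-g - 194*P) + 64 = 64 - g - 194*P)
r(-167, 129) + 11983 = (64 - 1*129 - 194*(-167)) + 11983 = (64 - 129 + 32398) + 11983 = 32333 + 11983 = 44316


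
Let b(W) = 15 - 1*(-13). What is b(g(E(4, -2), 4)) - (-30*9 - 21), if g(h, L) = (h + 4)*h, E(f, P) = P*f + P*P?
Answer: 319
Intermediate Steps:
E(f, P) = P**2 + P*f (E(f, P) = P*f + P**2 = P**2 + P*f)
g(h, L) = h*(4 + h) (g(h, L) = (4 + h)*h = h*(4 + h))
b(W) = 28 (b(W) = 15 + 13 = 28)
b(g(E(4, -2), 4)) - (-30*9 - 21) = 28 - (-30*9 - 21) = 28 - (-270 - 21) = 28 - 1*(-291) = 28 + 291 = 319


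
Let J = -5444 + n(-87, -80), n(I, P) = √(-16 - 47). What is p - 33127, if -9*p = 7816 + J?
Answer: -300515/9 - I*√7/3 ≈ -33391.0 - 0.88192*I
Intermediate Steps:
n(I, P) = 3*I*√7 (n(I, P) = √(-63) = 3*I*√7)
J = -5444 + 3*I*√7 ≈ -5444.0 + 7.9373*I
p = -2372/9 - I*√7/3 (p = -(7816 + (-5444 + 3*I*√7))/9 = -(2372 + 3*I*√7)/9 = -2372/9 - I*√7/3 ≈ -263.56 - 0.88192*I)
p - 33127 = (-2372/9 - I*√7/3) - 33127 = -300515/9 - I*√7/3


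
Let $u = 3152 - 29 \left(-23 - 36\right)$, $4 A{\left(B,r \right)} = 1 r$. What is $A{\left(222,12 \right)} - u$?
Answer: $-4860$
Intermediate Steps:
$A{\left(B,r \right)} = \frac{r}{4}$ ($A{\left(B,r \right)} = \frac{1 r}{4} = \frac{r}{4}$)
$u = 4863$ ($u = 3152 - -1711 = 3152 + 1711 = 4863$)
$A{\left(222,12 \right)} - u = \frac{1}{4} \cdot 12 - 4863 = 3 - 4863 = -4860$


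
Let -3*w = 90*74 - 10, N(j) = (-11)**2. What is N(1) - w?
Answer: 7013/3 ≈ 2337.7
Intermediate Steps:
N(j) = 121
w = -6650/3 (w = -(90*74 - 10)/3 = -(6660 - 10)/3 = -1/3*6650 = -6650/3 ≈ -2216.7)
N(1) - w = 121 - 1*(-6650/3) = 121 + 6650/3 = 7013/3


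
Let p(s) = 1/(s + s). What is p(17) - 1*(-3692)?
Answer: 125529/34 ≈ 3692.0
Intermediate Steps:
p(s) = 1/(2*s)
p(17) - 1*(-3692) = (½)/17 - 1*(-3692) = (½)*(1/17) + 3692 = 1/34 + 3692 = 125529/34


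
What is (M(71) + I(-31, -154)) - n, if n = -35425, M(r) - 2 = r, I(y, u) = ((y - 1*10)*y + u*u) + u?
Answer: 60331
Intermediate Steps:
I(y, u) = u + u² + y*(-10 + y) (I(y, u) = ((y - 10)*y + u²) + u = ((-10 + y)*y + u²) + u = (y*(-10 + y) + u²) + u = (u² + y*(-10 + y)) + u = u + u² + y*(-10 + y))
M(r) = 2 + r
(M(71) + I(-31, -154)) - n = ((2 + 71) + (-154 + (-154)² + (-31)² - 10*(-31))) - 1*(-35425) = (73 + (-154 + 23716 + 961 + 310)) + 35425 = (73 + 24833) + 35425 = 24906 + 35425 = 60331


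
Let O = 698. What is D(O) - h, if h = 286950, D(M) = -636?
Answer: -287586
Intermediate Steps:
D(O) - h = -636 - 1*286950 = -636 - 286950 = -287586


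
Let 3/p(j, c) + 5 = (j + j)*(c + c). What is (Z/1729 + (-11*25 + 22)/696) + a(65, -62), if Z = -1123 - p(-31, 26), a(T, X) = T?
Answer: 248635956623/3885726936 ≈ 63.987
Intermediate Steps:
p(j, c) = 3/(-5 + 4*c*j) (p(j, c) = 3/(-5 + (j + j)*(c + c)) = 3/(-5 + (2*j)*(2*c)) = 3/(-5 + 4*c*j))
Z = -3626164/3229 (Z = -1123 - 3/(-5 + 4*26*(-31)) = -1123 - 3/(-5 - 3224) = -1123 - 3/(-3229) = -1123 - 3*(-1)/3229 = -1123 - 1*(-3/3229) = -1123 + 3/3229 = -3626164/3229 ≈ -1123.0)
(Z/1729 + (-11*25 + 22)/696) + a(65, -62) = (-3626164/3229/1729 + (-11*25 + 22)/696) + 65 = (-3626164/3229*1/1729 + (-275 + 22)*(1/696)) + 65 = (-3626164/5582941 - 253*1/696) + 65 = (-3626164/5582941 - 253/696) + 65 = -3936294217/3885726936 + 65 = 248635956623/3885726936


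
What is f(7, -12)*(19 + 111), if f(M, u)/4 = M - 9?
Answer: -1040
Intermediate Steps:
f(M, u) = -36 + 4*M (f(M, u) = 4*(M - 9) = 4*(-9 + M) = -36 + 4*M)
f(7, -12)*(19 + 111) = (-36 + 4*7)*(19 + 111) = (-36 + 28)*130 = -8*130 = -1040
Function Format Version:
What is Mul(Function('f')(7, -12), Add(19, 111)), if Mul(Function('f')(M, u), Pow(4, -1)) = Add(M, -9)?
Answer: -1040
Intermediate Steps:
Function('f')(M, u) = Add(-36, Mul(4, M)) (Function('f')(M, u) = Mul(4, Add(M, -9)) = Mul(4, Add(-9, M)) = Add(-36, Mul(4, M)))
Mul(Function('f')(7, -12), Add(19, 111)) = Mul(Add(-36, Mul(4, 7)), Add(19, 111)) = Mul(Add(-36, 28), 130) = Mul(-8, 130) = -1040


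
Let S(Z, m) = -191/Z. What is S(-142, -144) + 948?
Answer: 134807/142 ≈ 949.34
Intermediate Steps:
S(-142, -144) + 948 = -191/(-142) + 948 = -191*(-1/142) + 948 = 191/142 + 948 = 134807/142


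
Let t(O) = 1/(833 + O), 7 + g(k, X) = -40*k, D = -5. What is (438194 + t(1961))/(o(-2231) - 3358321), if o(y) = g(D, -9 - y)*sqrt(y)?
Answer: -1370546513683959/10503952699372880 - 78764203047*I*sqrt(2231)/10503952699372880 ≈ -0.13048 - 0.00035418*I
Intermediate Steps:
g(k, X) = -7 - 40*k
o(y) = 193*sqrt(y) (o(y) = (-7 - 40*(-5))*sqrt(y) = (-7 + 200)*sqrt(y) = 193*sqrt(y))
(438194 + t(1961))/(o(-2231) - 3358321) = (438194 + 1/(833 + 1961))/(193*sqrt(-2231) - 3358321) = (438194 + 1/2794)/(193*(I*sqrt(2231)) - 3358321) = (438194 + 1/2794)/(193*I*sqrt(2231) - 3358321) = 1224314037/(2794*(-3358321 + 193*I*sqrt(2231)))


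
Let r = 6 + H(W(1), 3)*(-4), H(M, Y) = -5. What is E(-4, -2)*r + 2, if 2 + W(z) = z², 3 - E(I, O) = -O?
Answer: 28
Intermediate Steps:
E(I, O) = 3 + O (E(I, O) = 3 - (-1)*O = 3 + O)
W(z) = -2 + z²
r = 26 (r = 6 - 5*(-4) = 6 + 20 = 26)
E(-4, -2)*r + 2 = (3 - 2)*26 + 2 = 1*26 + 2 = 26 + 2 = 28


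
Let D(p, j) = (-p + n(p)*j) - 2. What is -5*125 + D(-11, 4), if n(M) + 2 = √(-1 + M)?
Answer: -624 + 8*I*√3 ≈ -624.0 + 13.856*I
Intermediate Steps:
n(M) = -2 + √(-1 + M)
D(p, j) = -2 - p + j*(-2 + √(-1 + p)) (D(p, j) = (-p + (-2 + √(-1 + p))*j) - 2 = (-p + j*(-2 + √(-1 + p))) - 2 = -2 - p + j*(-2 + √(-1 + p)))
-5*125 + D(-11, 4) = -5*125 + (-2 - 1*(-11) + 4*(-2 + √(-1 - 11))) = -625 + (-2 + 11 + 4*(-2 + √(-12))) = -625 + (-2 + 11 + 4*(-2 + 2*I*√3)) = -625 + (-2 + 11 + (-8 + 8*I*√3)) = -625 + (1 + 8*I*√3) = -624 + 8*I*√3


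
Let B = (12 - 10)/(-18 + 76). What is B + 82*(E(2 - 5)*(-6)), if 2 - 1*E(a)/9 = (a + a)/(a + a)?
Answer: -128411/29 ≈ -4428.0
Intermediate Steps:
E(a) = 9 (E(a) = 18 - 9*(a + a)/(a + a) = 18 - 9*2*a/(2*a) = 18 - 9*2*a*1/(2*a) = 18 - 9*1 = 18 - 9 = 9)
B = 1/29 (B = 2/58 = 2*(1/58) = 1/29 ≈ 0.034483)
B + 82*(E(2 - 5)*(-6)) = 1/29 + 82*(9*(-6)) = 1/29 + 82*(-54) = 1/29 - 4428 = -128411/29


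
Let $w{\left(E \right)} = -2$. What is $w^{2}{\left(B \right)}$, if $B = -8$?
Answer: $4$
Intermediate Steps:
$w^{2}{\left(B \right)} = \left(-2\right)^{2} = 4$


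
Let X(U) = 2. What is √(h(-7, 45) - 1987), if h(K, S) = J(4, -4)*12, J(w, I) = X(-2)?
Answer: I*√1963 ≈ 44.306*I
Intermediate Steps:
J(w, I) = 2
h(K, S) = 24 (h(K, S) = 2*12 = 24)
√(h(-7, 45) - 1987) = √(24 - 1987) = √(-1963) = I*√1963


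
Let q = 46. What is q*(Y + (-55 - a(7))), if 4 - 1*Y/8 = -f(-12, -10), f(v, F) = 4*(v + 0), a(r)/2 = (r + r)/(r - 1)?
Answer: -56810/3 ≈ -18937.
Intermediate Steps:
a(r) = 4*r/(-1 + r) (a(r) = 2*((r + r)/(r - 1)) = 2*((2*r)/(-1 + r)) = 2*(2*r/(-1 + r)) = 4*r/(-1 + r))
f(v, F) = 4*v
Y = -352 (Y = 32 - (-8)*4*(-12) = 32 - (-8)*(-48) = 32 - 8*48 = 32 - 384 = -352)
q*(Y + (-55 - a(7))) = 46*(-352 + (-55 - 4*7/(-1 + 7))) = 46*(-352 + (-55 - 4*7/6)) = 46*(-352 + (-55 - 1*14/3)) = 46*(-352 + (-55 - 14/3)) = 46*(-352 - 179/3) = 46*(-1235/3) = -56810/3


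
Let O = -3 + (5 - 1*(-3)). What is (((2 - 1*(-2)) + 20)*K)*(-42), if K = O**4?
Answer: -630000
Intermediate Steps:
O = 5 (O = -3 + (5 + 3) = -3 + 8 = 5)
K = 625 (K = 5**4 = 625)
(((2 - 1*(-2)) + 20)*K)*(-42) = (((2 - 1*(-2)) + 20)*625)*(-42) = (((2 + 2) + 20)*625)*(-42) = ((4 + 20)*625)*(-42) = (24*625)*(-42) = 15000*(-42) = -630000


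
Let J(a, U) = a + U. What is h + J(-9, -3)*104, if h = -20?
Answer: -1268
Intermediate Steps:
J(a, U) = U + a
h + J(-9, -3)*104 = -20 + (-3 - 9)*104 = -20 - 12*104 = -20 - 1248 = -1268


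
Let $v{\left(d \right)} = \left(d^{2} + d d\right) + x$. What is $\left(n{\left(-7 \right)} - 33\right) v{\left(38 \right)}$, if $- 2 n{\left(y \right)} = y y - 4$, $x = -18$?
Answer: $-159285$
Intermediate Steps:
$v{\left(d \right)} = -18 + 2 d^{2}$ ($v{\left(d \right)} = \left(d^{2} + d d\right) - 18 = \left(d^{2} + d^{2}\right) - 18 = 2 d^{2} - 18 = -18 + 2 d^{2}$)
$n{\left(y \right)} = 2 - \frac{y^{2}}{2}$ ($n{\left(y \right)} = - \frac{y y - 4}{2} = - \frac{y^{2} - 4}{2} = - \frac{-4 + y^{2}}{2} = 2 - \frac{y^{2}}{2}$)
$\left(n{\left(-7 \right)} - 33\right) v{\left(38 \right)} = \left(\left(2 - \frac{\left(-7\right)^{2}}{2}\right) - 33\right) \left(-18 + 2 \cdot 38^{2}\right) = \left(\left(2 - \frac{49}{2}\right) - 33\right) \left(-18 + 2 \cdot 1444\right) = \left(\left(2 - \frac{49}{2}\right) - 33\right) \left(-18 + 2888\right) = \left(- \frac{45}{2} - 33\right) 2870 = \left(- \frac{111}{2}\right) 2870 = -159285$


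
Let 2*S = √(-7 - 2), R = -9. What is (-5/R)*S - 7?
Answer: -7 + 5*I/6 ≈ -7.0 + 0.83333*I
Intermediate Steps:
S = 3*I/2 (S = √(-7 - 2)/2 = √(-9)/2 = (3*I)/2 = 3*I/2 ≈ 1.5*I)
(-5/R)*S - 7 = (-5/(-9))*(3*I/2) - 7 = (-5*(-⅑))*(3*I/2) - 7 = 5*(3*I/2)/9 - 7 = 5*I/6 - 7 = -7 + 5*I/6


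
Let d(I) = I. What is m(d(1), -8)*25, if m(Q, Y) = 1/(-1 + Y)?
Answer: -25/9 ≈ -2.7778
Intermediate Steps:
m(d(1), -8)*25 = 25/(-1 - 8) = 25/(-9) = -⅑*25 = -25/9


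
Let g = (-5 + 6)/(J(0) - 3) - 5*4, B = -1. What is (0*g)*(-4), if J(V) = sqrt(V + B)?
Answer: 0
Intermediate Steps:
J(V) = sqrt(-1 + V) (J(V) = sqrt(V - 1) = sqrt(-1 + V))
g = -20 + (-3 - I)/10 (g = (-5 + 6)/(sqrt(-1 + 0) - 3) - 5*4 = 1/(sqrt(-1) - 3) - 20 = 1/(I - 3) - 20 = 1/(-3 + I) - 20 = 1*((-3 - I)/10) - 20 = (-3 - I)/10 - 20 = -20 + (-3 - I)/10 ≈ -20.3 - 0.1*I)
(0*g)*(-4) = (0*(-203/10 - I/10))*(-4) = 0*(-4) = 0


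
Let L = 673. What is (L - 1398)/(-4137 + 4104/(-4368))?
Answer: 26390/150621 ≈ 0.17521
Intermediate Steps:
(L - 1398)/(-4137 + 4104/(-4368)) = (673 - 1398)/(-4137 + 4104/(-4368)) = -725/(-4137 + 4104*(-1/4368)) = -725/(-4137 - 171/182) = -725/(-753105/182) = -725*(-182/753105) = 26390/150621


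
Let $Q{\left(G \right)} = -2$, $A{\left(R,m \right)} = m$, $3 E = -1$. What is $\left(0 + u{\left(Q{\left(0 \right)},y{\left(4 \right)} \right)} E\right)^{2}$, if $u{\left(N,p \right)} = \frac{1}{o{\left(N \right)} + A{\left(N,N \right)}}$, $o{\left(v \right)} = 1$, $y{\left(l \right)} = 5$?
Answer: $\frac{1}{9} \approx 0.11111$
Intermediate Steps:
$E = - \frac{1}{3}$ ($E = \frac{1}{3} \left(-1\right) = - \frac{1}{3} \approx -0.33333$)
$u{\left(N,p \right)} = \frac{1}{1 + N}$
$\left(0 + u{\left(Q{\left(0 \right)},y{\left(4 \right)} \right)} E\right)^{2} = \left(0 + \frac{1}{1 - 2} \left(- \frac{1}{3}\right)\right)^{2} = \left(0 + \frac{1}{-1} \left(- \frac{1}{3}\right)\right)^{2} = \left(0 - - \frac{1}{3}\right)^{2} = \left(0 + \frac{1}{3}\right)^{2} = \left(\frac{1}{3}\right)^{2} = \frac{1}{9}$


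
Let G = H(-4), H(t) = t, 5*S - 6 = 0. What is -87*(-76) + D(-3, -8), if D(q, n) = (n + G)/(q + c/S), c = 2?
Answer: 6621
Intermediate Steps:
S = 6/5 (S = 6/5 + (⅕)*0 = 6/5 + 0 = 6/5 ≈ 1.2000)
G = -4
D(q, n) = (-4 + n)/(5/3 + q) (D(q, n) = (n - 4)/(q + 2/(6/5)) = (-4 + n)/(q + 2*(⅚)) = (-4 + n)/(q + 5/3) = (-4 + n)/(5/3 + q))
-87*(-76) + D(-3, -8) = -87*(-76) + 3*(-4 - 8)/(5 + 3*(-3)) = 6612 + 3*(-12)/(5 - 9) = 6612 + 3*(-12)/(-4) = 6612 + 3*(-¼)*(-12) = 6612 + 9 = 6621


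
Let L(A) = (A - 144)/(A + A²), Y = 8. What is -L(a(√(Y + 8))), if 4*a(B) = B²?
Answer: 7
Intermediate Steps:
a(B) = B²/4
L(A) = (-144 + A)/(A + A²)
-L(a(√(Y + 8))) = -(-144 + (√(8 + 8))²/4)/(((√(8 + 8))²/4)*(1 + (√(8 + 8))²/4)) = -(-144 + (√16)²/4)/(((√16)²/4)*(1 + (√16)²/4)) = -(-144 + (¼)*4²)/(((¼)*4²)*(1 + (¼)*4²)) = -(-144 + (¼)*16)/(((¼)*16)*(1 + (¼)*16)) = -(-144 + 4)/(4*(1 + 4)) = -(-140)/(4*5) = -1*(-7) = 7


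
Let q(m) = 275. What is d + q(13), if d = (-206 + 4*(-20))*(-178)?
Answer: 51183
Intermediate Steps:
d = 50908 (d = (-206 - 80)*(-178) = -286*(-178) = 50908)
d + q(13) = 50908 + 275 = 51183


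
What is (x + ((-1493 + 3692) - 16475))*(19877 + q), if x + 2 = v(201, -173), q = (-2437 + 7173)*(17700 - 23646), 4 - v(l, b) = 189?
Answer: 406994301477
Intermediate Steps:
v(l, b) = -185 (v(l, b) = 4 - 1*189 = 4 - 189 = -185)
q = -28160256 (q = 4736*(-5946) = -28160256)
x = -187 (x = -2 - 185 = -187)
(x + ((-1493 + 3692) - 16475))*(19877 + q) = (-187 + ((-1493 + 3692) - 16475))*(19877 - 28160256) = (-187 + (2199 - 16475))*(-28140379) = (-187 - 14276)*(-28140379) = -14463*(-28140379) = 406994301477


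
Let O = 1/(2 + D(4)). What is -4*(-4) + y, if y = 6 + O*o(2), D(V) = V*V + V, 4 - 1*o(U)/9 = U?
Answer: 251/11 ≈ 22.818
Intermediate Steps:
o(U) = 36 - 9*U
D(V) = V + V² (D(V) = V² + V = V + V²)
O = 1/22 (O = 1/(2 + 4*(1 + 4)) = 1/(2 + 4*5) = 1/(2 + 20) = 1/22 ≈ 0.045455)
y = 75/11 (y = 6 + (36 - 9*2)/22 = 6 + (36 - 18)/22 = 6 + (1/22)*18 = 6 + 9/11 = 75/11 ≈ 6.8182)
-4*(-4) + y = -4*(-4) + 75/11 = 16 + 75/11 = 251/11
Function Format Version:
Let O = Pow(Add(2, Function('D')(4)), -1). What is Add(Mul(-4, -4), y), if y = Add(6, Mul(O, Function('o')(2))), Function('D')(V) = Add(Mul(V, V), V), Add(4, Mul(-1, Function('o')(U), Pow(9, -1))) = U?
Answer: Rational(251, 11) ≈ 22.818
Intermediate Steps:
Function('o')(U) = Add(36, Mul(-9, U))
Function('D')(V) = Add(V, Pow(V, 2)) (Function('D')(V) = Add(Pow(V, 2), V) = Add(V, Pow(V, 2)))
O = Rational(1, 22) (O = Pow(Add(2, Mul(4, Add(1, 4))), -1) = Pow(Add(2, Mul(4, 5)), -1) = Pow(Add(2, 20), -1) = Pow(22, -1) = Rational(1, 22) ≈ 0.045455)
y = Rational(75, 11) (y = Add(6, Mul(Rational(1, 22), Add(36, Mul(-9, 2)))) = Add(6, Mul(Rational(1, 22), Add(36, -18))) = Add(6, Mul(Rational(1, 22), 18)) = Add(6, Rational(9, 11)) = Rational(75, 11) ≈ 6.8182)
Add(Mul(-4, -4), y) = Add(Mul(-4, -4), Rational(75, 11)) = Add(16, Rational(75, 11)) = Rational(251, 11)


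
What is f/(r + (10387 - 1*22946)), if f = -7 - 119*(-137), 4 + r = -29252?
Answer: -16296/41815 ≈ -0.38972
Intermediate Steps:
r = -29256 (r = -4 - 29252 = -29256)
f = 16296 (f = -7 + 16303 = 16296)
f/(r + (10387 - 1*22946)) = 16296/(-29256 + (10387 - 1*22946)) = 16296/(-29256 + (10387 - 22946)) = 16296/(-29256 - 12559) = 16296/(-41815) = 16296*(-1/41815) = -16296/41815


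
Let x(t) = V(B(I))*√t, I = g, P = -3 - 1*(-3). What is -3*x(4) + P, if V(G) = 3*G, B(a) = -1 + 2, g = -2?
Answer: -18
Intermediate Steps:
P = 0 (P = -3 + 3 = 0)
I = -2
B(a) = 1
x(t) = 3*√t (x(t) = (3*1)*√t = 3*√t)
-3*x(4) + P = -9*√4 + 0 = -9*2 + 0 = -3*6 + 0 = -18 + 0 = -18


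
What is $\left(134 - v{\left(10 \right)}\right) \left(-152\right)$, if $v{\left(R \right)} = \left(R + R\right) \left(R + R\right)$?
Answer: $40432$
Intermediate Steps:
$v{\left(R \right)} = 4 R^{2}$ ($v{\left(R \right)} = 2 R 2 R = 4 R^{2}$)
$\left(134 - v{\left(10 \right)}\right) \left(-152\right) = \left(134 - 4 \cdot 10^{2}\right) \left(-152\right) = \left(134 - 4 \cdot 100\right) \left(-152\right) = \left(134 - 400\right) \left(-152\right) = \left(-266\right) \left(-152\right) = 40432$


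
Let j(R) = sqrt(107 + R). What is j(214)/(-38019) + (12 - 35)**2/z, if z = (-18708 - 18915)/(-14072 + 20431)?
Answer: -3363911/37623 - sqrt(321)/38019 ≈ -89.411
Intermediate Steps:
z = -37623/6359 ≈ -5.9165
j(214)/(-38019) + (12 - 35)**2/z = sqrt(107 + 214)/(-38019) + (12 - 35)**2/(-37623/6359) = sqrt(321)*(-1/38019) + (-23)**2*(-6359/37623) = -sqrt(321)/38019 + 529*(-6359/37623) = -sqrt(321)/38019 - 3363911/37623 = -3363911/37623 - sqrt(321)/38019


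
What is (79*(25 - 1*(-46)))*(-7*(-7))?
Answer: 274841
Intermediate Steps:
(79*(25 - 1*(-46)))*(-7*(-7)) = (79*(25 + 46))*49 = (79*71)*49 = 5609*49 = 274841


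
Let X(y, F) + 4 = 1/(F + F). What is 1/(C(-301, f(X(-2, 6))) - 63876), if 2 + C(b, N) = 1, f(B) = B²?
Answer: -1/63877 ≈ -1.5655e-5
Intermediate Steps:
X(y, F) = -4 + 1/(2*F) (X(y, F) = -4 + 1/(F + F) = -4 + 1/(2*F))
C(b, N) = -1 (C(b, N) = -2 + 1 = -1)
1/(C(-301, f(X(-2, 6))) - 63876) = 1/(-1 - 63876) = 1/(-63877) = -1/63877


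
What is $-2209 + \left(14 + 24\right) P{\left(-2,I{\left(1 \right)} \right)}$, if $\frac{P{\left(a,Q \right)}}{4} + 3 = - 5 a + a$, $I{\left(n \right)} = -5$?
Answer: $-1449$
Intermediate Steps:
$P{\left(a,Q \right)} = -12 - 16 a$ ($P{\left(a,Q \right)} = -12 + 4 \left(- 5 a + a\right) = -12 + 4 \left(- 4 a\right) = -12 - 16 a$)
$-2209 + \left(14 + 24\right) P{\left(-2,I{\left(1 \right)} \right)} = -2209 + \left(14 + 24\right) \left(-12 - -32\right) = -2209 + 38 \left(-12 + 32\right) = -2209 + 38 \cdot 20 = -2209 + 760 = -1449$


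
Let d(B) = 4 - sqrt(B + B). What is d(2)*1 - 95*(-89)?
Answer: 8457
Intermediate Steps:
d(B) = 4 - sqrt(2)*sqrt(B) (d(B) = 4 - sqrt(2*B) = 4 - sqrt(2)*sqrt(B))
d(2)*1 - 95*(-89) = (4 - sqrt(2)*sqrt(2))*1 - 95*(-89) = (4 - 2)*1 + 8455 = 2*1 + 8455 = 2 + 8455 = 8457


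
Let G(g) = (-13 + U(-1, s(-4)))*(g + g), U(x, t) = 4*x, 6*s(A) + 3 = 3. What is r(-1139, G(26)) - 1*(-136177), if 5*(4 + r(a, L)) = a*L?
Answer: 1687741/5 ≈ 3.3755e+5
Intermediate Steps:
s(A) = 0 (s(A) = -½ + (⅙)*3 = -½ + ½ = 0)
G(g) = -34*g (G(g) = (-13 + 4*(-1))*(g + g) = (-13 - 4)*(2*g) = -34*g)
r(a, L) = -4 + L*a/5 (r(a, L) = -4 + (a*L)/5 = -4 + (L*a)/5 = -4 + L*a/5)
r(-1139, G(26)) - 1*(-136177) = (-4 + (⅕)*(-34*26)*(-1139)) - 1*(-136177) = (-4 + (⅕)*(-884)*(-1139)) + 136177 = (-4 + 1006876/5) + 136177 = 1006856/5 + 136177 = 1687741/5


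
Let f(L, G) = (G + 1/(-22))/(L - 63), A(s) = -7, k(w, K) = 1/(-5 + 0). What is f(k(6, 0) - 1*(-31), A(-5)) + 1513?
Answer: 5359821/3542 ≈ 1513.2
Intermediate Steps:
k(w, K) = -⅕ (k(w, K) = 1/(-5) = -⅕)
f(L, G) = (-1/22 + G)/(-63 + L) (f(L, G) = (G - 1/22)/(-63 + L) = (-1/22 + G)/(-63 + L))
f(k(6, 0) - 1*(-31), A(-5)) + 1513 = (-1/22 - 7)/(-63 + (-⅕ - 1*(-31))) + 1513 = -155/22/(-63 + (-⅕ + 31)) + 1513 = -155/22/(-63 + 154/5) + 1513 = -155/22/(-161/5) + 1513 = -5/161*(-155/22) + 1513 = 775/3542 + 1513 = 5359821/3542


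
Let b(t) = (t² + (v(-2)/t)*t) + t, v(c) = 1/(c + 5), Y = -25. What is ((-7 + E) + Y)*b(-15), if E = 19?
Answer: -8203/3 ≈ -2734.3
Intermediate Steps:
v(c) = 1/(5 + c)
b(t) = ⅓ + t + t² (b(t) = (t² + (1/((5 - 2)*t))*t) + t = (t² + (1/(3*t))*t) + t = (t² + ⅓) + t = (⅓ + t²) + t = ⅓ + t + t²)
((-7 + E) + Y)*b(-15) = ((-7 + 19) - 25)*(⅓ - 15 + (-15)²) = (12 - 25)*(⅓ - 15 + 225) = -13*631/3 = -8203/3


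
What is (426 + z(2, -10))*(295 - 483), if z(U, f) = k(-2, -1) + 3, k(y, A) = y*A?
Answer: -81028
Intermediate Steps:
k(y, A) = A*y
z(U, f) = 5 (z(U, f) = -1*(-2) + 3 = 2 + 3 = 5)
(426 + z(2, -10))*(295 - 483) = (426 + 5)*(295 - 483) = 431*(-188) = -81028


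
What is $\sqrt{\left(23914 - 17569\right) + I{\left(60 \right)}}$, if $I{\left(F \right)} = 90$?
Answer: $3 \sqrt{715} \approx 80.219$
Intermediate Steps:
$\sqrt{\left(23914 - 17569\right) + I{\left(60 \right)}} = \sqrt{\left(23914 - 17569\right) + 90} = \sqrt{6345 + 90} = \sqrt{6435} = 3 \sqrt{715}$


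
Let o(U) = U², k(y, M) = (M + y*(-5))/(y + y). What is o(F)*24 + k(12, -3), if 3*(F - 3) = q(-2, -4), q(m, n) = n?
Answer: 1537/24 ≈ 64.042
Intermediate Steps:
k(y, M) = (M - 5*y)/(2*y) (k(y, M) = (M - 5*y)/((2*y)) = (M - 5*y)*(1/(2*y)) = (M - 5*y)/(2*y))
F = 5/3 (F = 3 + (⅓)*(-4) = 3 - 4/3 = 5/3 ≈ 1.6667)
o(F)*24 + k(12, -3) = (5/3)²*24 + (½)*(-3 - 5*12)/12 = (25/9)*24 + (½)*(1/12)*(-3 - 60) = 200/3 + (½)*(1/12)*(-63) = 200/3 - 21/8 = 1537/24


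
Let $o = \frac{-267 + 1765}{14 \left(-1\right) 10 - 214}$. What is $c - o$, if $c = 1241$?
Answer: $\frac{220406}{177} \approx 1245.2$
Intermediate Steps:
$o = - \frac{749}{177}$ ($o = \frac{1498}{\left(-14\right) 10 - 214} = \frac{1498}{-140 - 214} = \frac{1498}{-354} = 1498 \left(- \frac{1}{354}\right) = - \frac{749}{177} \approx -4.2316$)
$c - o = 1241 - - \frac{749}{177} = 1241 + \frac{749}{177} = \frac{220406}{177}$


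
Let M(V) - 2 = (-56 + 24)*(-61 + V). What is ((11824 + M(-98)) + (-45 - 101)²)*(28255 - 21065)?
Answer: 274873700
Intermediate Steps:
M(V) = 1954 - 32*V (M(V) = 2 + (-56 + 24)*(-61 + V) = 2 - 32*(-61 + V) = 2 + (1952 - 32*V) = 1954 - 32*V)
((11824 + M(-98)) + (-45 - 101)²)*(28255 - 21065) = ((11824 + (1954 - 32*(-98))) + (-45 - 101)²)*(28255 - 21065) = ((11824 + (1954 + 3136)) + (-146)²)*7190 = ((11824 + 5090) + 21316)*7190 = (16914 + 21316)*7190 = 38230*7190 = 274873700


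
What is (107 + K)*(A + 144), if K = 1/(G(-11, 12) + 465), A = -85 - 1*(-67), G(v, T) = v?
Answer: 3060477/227 ≈ 13482.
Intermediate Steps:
A = -18 (A = -85 + 67 = -18)
K = 1/454 (K = 1/(-11 + 465) = 1/454 ≈ 0.0022026)
(107 + K)*(A + 144) = (107 + 1/454)*(-18 + 144) = (48579/454)*126 = 3060477/227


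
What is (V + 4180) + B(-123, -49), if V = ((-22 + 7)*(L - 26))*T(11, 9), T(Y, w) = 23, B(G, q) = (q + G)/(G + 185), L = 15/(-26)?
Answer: 10757089/806 ≈ 13346.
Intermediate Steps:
L = -15/26 (L = 15*(-1/26) = -15/26 ≈ -0.57692)
B(G, q) = (G + q)/(185 + G)
V = 238395/26 (V = ((-22 + 7)*(-15/26 - 26))*23 = -15*(-691/26)*23 = (10365/26)*23 = 238395/26 ≈ 9169.0)
(V + 4180) + B(-123, -49) = (238395/26 + 4180) + (-123 - 49)/(185 - 123) = 347075/26 - 172/62 = 347075/26 + (1/62)*(-172) = 347075/26 - 86/31 = 10757089/806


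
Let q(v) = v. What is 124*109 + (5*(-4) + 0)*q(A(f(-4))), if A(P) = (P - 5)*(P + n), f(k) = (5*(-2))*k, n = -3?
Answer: -12384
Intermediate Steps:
f(k) = -10*k
A(P) = (-5 + P)*(-3 + P) (A(P) = (P - 5)*(P - 3) = (-5 + P)*(-3 + P))
124*109 + (5*(-4) + 0)*q(A(f(-4))) = 124*109 + (5*(-4) + 0)*(15 + (-10*(-4))² - (-80)*(-4)) = 13516 + (-20 + 0)*(15 + 40² - 8*40) = 13516 - 20*(15 + 1600 - 320) = 13516 - 20*1295 = 13516 - 25900 = -12384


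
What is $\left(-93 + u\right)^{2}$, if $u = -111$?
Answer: $41616$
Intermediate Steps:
$\left(-93 + u\right)^{2} = \left(-93 - 111\right)^{2} = \left(-204\right)^{2} = 41616$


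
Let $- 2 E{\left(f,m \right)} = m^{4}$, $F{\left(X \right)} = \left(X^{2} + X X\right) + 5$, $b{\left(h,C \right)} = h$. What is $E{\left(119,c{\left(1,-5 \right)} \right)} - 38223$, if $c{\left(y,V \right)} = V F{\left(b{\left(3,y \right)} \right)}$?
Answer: $- \frac{174977071}{2} \approx -8.7489 \cdot 10^{7}$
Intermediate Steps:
$F{\left(X \right)} = 5 + 2 X^{2}$ ($F{\left(X \right)} = \left(X^{2} + X^{2}\right) + 5 = 2 X^{2} + 5 = 5 + 2 X^{2}$)
$c{\left(y,V \right)} = 23 V$ ($c{\left(y,V \right)} = V \left(5 + 2 \cdot 3^{2}\right) = V \left(5 + 2 \cdot 9\right) = V \left(5 + 18\right) = V 23 = 23 V$)
$E{\left(f,m \right)} = - \frac{m^{4}}{2}$
$E{\left(119,c{\left(1,-5 \right)} \right)} - 38223 = - \frac{\left(23 \left(-5\right)\right)^{4}}{2} - 38223 = - \frac{\left(-115\right)^{4}}{2} - 38223 = \left(- \frac{1}{2}\right) 174900625 - 38223 = - \frac{174900625}{2} - 38223 = - \frac{174977071}{2}$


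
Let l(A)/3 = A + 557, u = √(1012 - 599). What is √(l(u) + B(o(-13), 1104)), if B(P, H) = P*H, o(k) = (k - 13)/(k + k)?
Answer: √(2775 + 3*√413) ≈ 53.254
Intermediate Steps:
o(k) = (-13 + k)/(2*k) (o(k) = (-13 + k)/((2*k)) = (-13 + k)*(1/(2*k)) = (-13 + k)/(2*k))
B(P, H) = H*P
u = √413 ≈ 20.322
l(A) = 1671 + 3*A (l(A) = 3*(A + 557) = 3*(557 + A) = 1671 + 3*A)
√(l(u) + B(o(-13), 1104)) = √((1671 + 3*√413) + 1104*((½)*(-13 - 13)/(-13))) = √((1671 + 3*√413) + 1104*((½)*(-1/13)*(-26))) = √((1671 + 3*√413) + 1104*1) = √((1671 + 3*√413) + 1104) = √(2775 + 3*√413)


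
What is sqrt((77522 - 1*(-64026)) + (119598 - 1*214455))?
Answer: sqrt(46691) ≈ 216.08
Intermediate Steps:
sqrt((77522 - 1*(-64026)) + (119598 - 1*214455)) = sqrt((77522 + 64026) + (119598 - 214455)) = sqrt(141548 - 94857) = sqrt(46691)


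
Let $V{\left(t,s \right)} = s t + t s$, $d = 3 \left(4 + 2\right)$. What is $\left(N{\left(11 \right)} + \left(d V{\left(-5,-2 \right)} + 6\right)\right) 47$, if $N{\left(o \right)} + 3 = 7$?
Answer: $17390$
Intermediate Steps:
$N{\left(o \right)} = 4$ ($N{\left(o \right)} = -3 + 7 = 4$)
$d = 18$ ($d = 3 \cdot 6 = 18$)
$V{\left(t,s \right)} = 2 s t$ ($V{\left(t,s \right)} = s t + s t = 2 s t$)
$\left(N{\left(11 \right)} + \left(d V{\left(-5,-2 \right)} + 6\right)\right) 47 = \left(4 + \left(18 \cdot 2 \left(-2\right) \left(-5\right) + 6\right)\right) 47 = \left(4 + \left(18 \cdot 20 + 6\right)\right) 47 = \left(4 + \left(360 + 6\right)\right) 47 = \left(4 + 366\right) 47 = 370 \cdot 47 = 17390$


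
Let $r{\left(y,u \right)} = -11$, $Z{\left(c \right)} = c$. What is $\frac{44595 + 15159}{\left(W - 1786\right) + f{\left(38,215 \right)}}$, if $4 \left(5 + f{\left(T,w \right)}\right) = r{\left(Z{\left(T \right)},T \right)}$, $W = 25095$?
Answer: $\frac{239016}{93205} \approx 2.5644$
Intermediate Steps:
$f{\left(T,w \right)} = - \frac{31}{4}$ ($f{\left(T,w \right)} = -5 + \frac{1}{4} \left(-11\right) = -5 - \frac{11}{4} = - \frac{31}{4}$)
$\frac{44595 + 15159}{\left(W - 1786\right) + f{\left(38,215 \right)}} = \frac{44595 + 15159}{\left(25095 - 1786\right) - \frac{31}{4}} = \frac{59754}{23309 - \frac{31}{4}} = \frac{59754}{\frac{93205}{4}} = 59754 \cdot \frac{4}{93205} = \frac{239016}{93205}$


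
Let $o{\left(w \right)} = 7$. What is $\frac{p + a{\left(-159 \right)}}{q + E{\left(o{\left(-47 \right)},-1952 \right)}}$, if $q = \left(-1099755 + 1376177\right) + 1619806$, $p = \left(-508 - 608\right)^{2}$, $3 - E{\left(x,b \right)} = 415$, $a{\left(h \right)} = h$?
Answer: $\frac{1245297}{1895816} \approx 0.65687$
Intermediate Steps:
$E{\left(x,b \right)} = -412$ ($E{\left(x,b \right)} = 3 - 415 = -412$)
$p = 1245456$ ($p = \left(-1116\right)^{2} = 1245456$)
$q = 1896228$ ($q = 276422 + 1619806 = 1896228$)
$\frac{p + a{\left(-159 \right)}}{q + E{\left(o{\left(-47 \right)},-1952 \right)}} = \frac{1245456 - 159}{1896228 - 412} = \frac{1245297}{1895816}$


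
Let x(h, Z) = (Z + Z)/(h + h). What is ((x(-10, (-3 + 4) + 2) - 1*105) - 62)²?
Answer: 2798929/100 ≈ 27989.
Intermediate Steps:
x(h, Z) = Z/h (x(h, Z) = (2*Z)/((2*h)) = (2*Z)*(1/(2*h)) = Z/h)
((x(-10, (-3 + 4) + 2) - 1*105) - 62)² = ((((-3 + 4) + 2)/(-10) - 1*105) - 62)² = (((1 + 2)*(-⅒) - 105) - 62)² = ((3*(-⅒) - 105) - 62)² = ((-3/10 - 105) - 62)² = (-1053/10 - 62)² = (-1673/10)² = 2798929/100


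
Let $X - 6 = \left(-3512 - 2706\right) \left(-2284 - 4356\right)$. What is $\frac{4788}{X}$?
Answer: $\frac{342}{2949109} \approx 0.00011597$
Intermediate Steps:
$X = 41287526$ ($X = 6 + \left(-3512 - 2706\right) \left(-2284 - 4356\right) = 6 - -41287520 = 6 + 41287520 = 41287526$)
$\frac{4788}{X} = \frac{4788}{41287526} = 4788 \cdot \frac{1}{41287526} = \frac{342}{2949109}$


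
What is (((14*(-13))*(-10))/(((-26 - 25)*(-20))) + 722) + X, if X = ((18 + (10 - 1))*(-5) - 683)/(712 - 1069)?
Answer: 86403/119 ≈ 726.08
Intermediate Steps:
X = 818/357 (X = ((18 + 9)*(-5) - 683)/(-357) = (27*(-5) - 683)*(-1/357) = (-135 - 683)*(-1/357) = -818*(-1/357) = 818/357 ≈ 2.2913)
(((14*(-13))*(-10))/(((-26 - 25)*(-20))) + 722) + X = (((14*(-13))*(-10))/(((-26 - 25)*(-20))) + 722) + 818/357 = ((-182*(-10))/((-51*(-20))) + 722) + 818/357 = (1820/1020 + 722) + 818/357 = (1820*(1/1020) + 722) + 818/357 = (91/51 + 722) + 818/357 = 36913/51 + 818/357 = 86403/119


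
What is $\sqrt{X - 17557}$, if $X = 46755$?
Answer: $\sqrt{29198} \approx 170.87$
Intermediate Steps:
$\sqrt{X - 17557} = \sqrt{46755 - 17557} = \sqrt{29198}$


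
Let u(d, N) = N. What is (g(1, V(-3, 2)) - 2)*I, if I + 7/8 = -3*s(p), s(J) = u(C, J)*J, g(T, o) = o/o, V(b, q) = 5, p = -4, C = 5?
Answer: 391/8 ≈ 48.875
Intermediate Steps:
g(T, o) = 1
s(J) = J² (s(J) = J*J = J²)
I = -391/8 (I = -7/8 - 3*(-4)² = -7/8 - 3*16 = -7/8 - 48 = -391/8 ≈ -48.875)
(g(1, V(-3, 2)) - 2)*I = (1 - 2)*(-391/8) = -1*(-391/8) = 391/8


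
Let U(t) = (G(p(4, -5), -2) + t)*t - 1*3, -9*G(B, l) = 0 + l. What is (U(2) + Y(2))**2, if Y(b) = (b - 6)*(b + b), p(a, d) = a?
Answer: 17161/81 ≈ 211.86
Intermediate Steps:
G(B, l) = -l/9 (G(B, l) = -(0 + l)/9 = -l/9)
Y(b) = 2*b*(-6 + b) (Y(b) = (-6 + b)*(2*b) = 2*b*(-6 + b))
U(t) = -3 + t*(2/9 + t) (U(t) = (-1/9*(-2) + t)*t - 1*3 = (2/9 + t)*t - 3 = t*(2/9 + t) - 3 = -3 + t*(2/9 + t))
(U(2) + Y(2))**2 = ((-3 + 2**2 + (2/9)*2) + 2*2*(-6 + 2))**2 = ((-3 + 4 + 4/9) + 2*2*(-4))**2 = (13/9 - 16)**2 = (-131/9)**2 = 17161/81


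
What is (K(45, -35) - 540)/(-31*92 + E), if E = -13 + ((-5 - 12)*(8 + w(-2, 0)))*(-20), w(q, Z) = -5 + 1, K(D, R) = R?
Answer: 115/301 ≈ 0.38206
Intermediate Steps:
w(q, Z) = -4
E = 1347 (E = -13 + ((-5 - 12)*(8 - 4))*(-20) = -13 - 17*4*(-20) = -13 - 68*(-20) = -13 + 1360 = 1347)
(K(45, -35) - 540)/(-31*92 + E) = (-35 - 540)/(-31*92 + 1347) = -575/(-2852 + 1347) = -575/(-1505) = -575*(-1/1505) = 115/301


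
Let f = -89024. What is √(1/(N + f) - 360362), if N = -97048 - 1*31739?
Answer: I*√17096161290460813/217811 ≈ 600.3*I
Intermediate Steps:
N = -128787 (N = -97048 - 31739 = -128787)
√(1/(N + f) - 360362) = √(1/(-128787 - 89024) - 360362) = √(1/(-217811) - 360362) = √(-1/217811 - 360362) = √(-78490807583/217811) = I*√17096161290460813/217811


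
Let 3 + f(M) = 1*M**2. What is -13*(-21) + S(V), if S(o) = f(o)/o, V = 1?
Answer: 271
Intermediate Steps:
f(M) = -3 + M**2 (f(M) = -3 + 1*M**2 = -3 + M**2)
S(o) = (-3 + o**2)/o
-13*(-21) + S(V) = -13*(-21) + (1 - 3/1) = 273 + (1 - 3*1) = 273 + (1 - 3) = 273 - 2 = 271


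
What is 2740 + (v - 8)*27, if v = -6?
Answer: 2362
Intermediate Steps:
2740 + (v - 8)*27 = 2740 + (-6 - 8)*27 = 2740 - 14*27 = 2740 - 378 = 2362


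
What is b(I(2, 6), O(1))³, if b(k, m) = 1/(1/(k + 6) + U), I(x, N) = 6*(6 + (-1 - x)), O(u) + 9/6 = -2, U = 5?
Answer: 13824/1771561 ≈ 0.0078033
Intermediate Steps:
O(u) = -7/2 (O(u) = -3/2 - 2 = -7/2)
I(x, N) = 30 - 6*x (I(x, N) = 6*(5 - x) = 30 - 6*x)
b(k, m) = 1/(5 + 1/(6 + k)) (b(k, m) = 1/(1/(k + 6) + 5) = 1/(1/(6 + k) + 5) = 1/(5 + 1/(6 + k)))
b(I(2, 6), O(1))³ = ((6 + (30 - 6*2))/(31 + 5*(30 - 6*2)))³ = ((6 + (30 - 12))/(31 + 5*(30 - 12)))³ = ((6 + 18)/(31 + 5*18))³ = (24/(31 + 90))³ = (24/121)³ = 13824/1771561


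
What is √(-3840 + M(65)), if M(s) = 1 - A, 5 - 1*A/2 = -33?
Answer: 3*I*√435 ≈ 62.57*I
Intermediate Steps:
A = 76 (A = 10 - 2*(-33) = 10 + 66 = 76)
M(s) = -75 (M(s) = 1 - 1*76 = 1 - 76 = -75)
√(-3840 + M(65)) = √(-3840 - 75) = √(-3915) = 3*I*√435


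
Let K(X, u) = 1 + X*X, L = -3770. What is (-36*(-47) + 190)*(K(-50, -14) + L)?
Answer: -2388258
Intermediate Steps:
K(X, u) = 1 + X**2
(-36*(-47) + 190)*(K(-50, -14) + L) = (-36*(-47) + 190)*((1 + (-50)**2) - 3770) = (1692 + 190)*((1 + 2500) - 3770) = 1882*(2501 - 3770) = 1882*(-1269) = -2388258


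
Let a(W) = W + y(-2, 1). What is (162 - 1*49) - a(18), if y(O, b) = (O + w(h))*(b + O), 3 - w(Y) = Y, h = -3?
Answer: 99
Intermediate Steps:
w(Y) = 3 - Y
y(O, b) = (6 + O)*(O + b) (y(O, b) = (O + (3 - 1*(-3)))*(b + O) = (O + (3 + 3))*(O + b) = (O + 6)*(O + b) = (6 + O)*(O + b))
a(W) = -4 + W (a(W) = W + ((-2)² + 6*(-2) + 6*1 - 2*1) = W + (4 - 12 + 6 - 2) = W - 4 = -4 + W)
(162 - 1*49) - a(18) = (162 - 1*49) - (-4 + 18) = (162 - 49) - 1*14 = 113 - 14 = 99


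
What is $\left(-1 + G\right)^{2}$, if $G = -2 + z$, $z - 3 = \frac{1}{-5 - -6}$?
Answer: $1$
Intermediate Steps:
$z = 4$ ($z = 3 + \frac{1}{-5 - -6} = 3 + \frac{1}{-5 + 6} = 3 + 1^{-1} = 3 + 1 = 4$)
$G = 2$ ($G = -2 + 4 = 2$)
$\left(-1 + G\right)^{2} = \left(-1 + 2\right)^{2} = 1^{2} = 1$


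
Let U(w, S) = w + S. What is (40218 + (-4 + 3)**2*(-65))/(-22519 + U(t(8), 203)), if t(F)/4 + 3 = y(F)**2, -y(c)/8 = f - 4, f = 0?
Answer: -40153/18232 ≈ -2.2023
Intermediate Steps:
y(c) = 32 (y(c) = -8*(0 - 4) = -8*(-4) = 32)
t(F) = 4084 (t(F) = -12 + 4*32**2 = -12 + 4*1024 = -12 + 4096 = 4084)
U(w, S) = S + w
(40218 + (-4 + 3)**2*(-65))/(-22519 + U(t(8), 203)) = (40218 + (-4 + 3)**2*(-65))/(-22519 + (203 + 4084)) = (40218 + (-1)**2*(-65))/(-22519 + 4287) = (40218 + 1*(-65))/(-18232) = (40218 - 65)*(-1/18232) = 40153*(-1/18232) = -40153/18232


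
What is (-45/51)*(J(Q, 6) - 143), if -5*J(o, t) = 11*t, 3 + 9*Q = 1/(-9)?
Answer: 2343/17 ≈ 137.82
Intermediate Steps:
Q = -28/81 (Q = -⅓ + (⅑)/(-9) = -⅓ + (⅑)*(-⅑) = -⅓ - 1/81 = -28/81 ≈ -0.34568)
J(o, t) = -11*t/5
(-45/51)*(J(Q, 6) - 143) = (-45/51)*(-11/5*6 - 143) = (-45*1/51)*(-66/5 - 143) = -15/17*(-781/5) = 2343/17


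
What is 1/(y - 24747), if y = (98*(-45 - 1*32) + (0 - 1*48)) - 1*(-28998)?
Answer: -1/3343 ≈ -0.00029913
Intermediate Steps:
y = 21404 (y = (98*(-45 - 32) + (0 - 48)) + 28998 = (98*(-77) - 48) + 28998 = (-7546 - 48) + 28998 = -7594 + 28998 = 21404)
1/(y - 24747) = 1/(21404 - 24747) = 1/(-3343) = -1/3343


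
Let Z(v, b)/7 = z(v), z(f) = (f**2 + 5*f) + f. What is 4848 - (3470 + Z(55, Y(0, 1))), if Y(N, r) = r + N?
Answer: -22107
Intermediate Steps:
Y(N, r) = N + r
z(f) = f**2 + 6*f
Z(v, b) = 7*v*(6 + v) (Z(v, b) = 7*(v*(6 + v)) = 7*v*(6 + v))
4848 - (3470 + Z(55, Y(0, 1))) = 4848 - (3470 + 7*55*(6 + 55)) = 4848 - (3470 + 7*55*61) = 4848 - (3470 + 23485) = 4848 - 1*26955 = 4848 - 26955 = -22107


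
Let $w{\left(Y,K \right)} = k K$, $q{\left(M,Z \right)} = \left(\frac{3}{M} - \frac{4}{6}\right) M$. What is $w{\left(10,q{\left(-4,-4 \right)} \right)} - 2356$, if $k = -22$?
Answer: $- \frac{7442}{3} \approx -2480.7$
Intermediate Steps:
$q{\left(M,Z \right)} = M \left(- \frac{2}{3} + \frac{3}{M}\right)$ ($q{\left(M,Z \right)} = \left(\frac{3}{M} - \frac{2}{3}\right) M = \left(- \frac{2}{3} + \frac{3}{M}\right) M = M \left(- \frac{2}{3} + \frac{3}{M}\right)$)
$w{\left(Y,K \right)} = - 22 K$
$w{\left(10,q{\left(-4,-4 \right)} \right)} - 2356 = - 22 \left(3 - - \frac{8}{3}\right) - 2356 = - 22 \left(3 + \frac{8}{3}\right) - 2356 = \left(-22\right) \frac{17}{3} - 2356 = - \frac{374}{3} - 2356 = - \frac{7442}{3}$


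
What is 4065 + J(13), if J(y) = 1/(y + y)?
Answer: 105691/26 ≈ 4065.0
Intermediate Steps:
J(y) = 1/(2*y)
4065 + J(13) = 4065 + (1/2)/13 = 4065 + (1/2)*(1/13) = 4065 + 1/26 = 105691/26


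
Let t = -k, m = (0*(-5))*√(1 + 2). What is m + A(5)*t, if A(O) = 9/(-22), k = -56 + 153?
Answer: 873/22 ≈ 39.682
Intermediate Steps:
k = 97
A(O) = -9/22 (A(O) = 9*(-1/22) = -9/22)
m = 0 (m = 0*√3 = 0)
t = -97 (t = -1*97 = -97)
m + A(5)*t = 0 - 9/22*(-97) = 0 + 873/22 = 873/22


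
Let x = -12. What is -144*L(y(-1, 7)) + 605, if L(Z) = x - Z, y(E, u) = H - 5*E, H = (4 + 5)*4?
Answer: 8237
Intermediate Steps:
H = 36 (H = 9*4 = 36)
y(E, u) = 36 - 5*E
L(Z) = -12 - Z
-144*L(y(-1, 7)) + 605 = -144*(-12 - (36 - 5*(-1))) + 605 = -144*(-12 - (36 + 5)) + 605 = -144*(-12 - 1*41) + 605 = -144*(-12 - 41) + 605 = -144*(-53) + 605 = 7632 + 605 = 8237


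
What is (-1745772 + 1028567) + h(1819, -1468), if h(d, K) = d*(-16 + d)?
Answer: 2562452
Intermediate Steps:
(-1745772 + 1028567) + h(1819, -1468) = (-1745772 + 1028567) + 1819*(-16 + 1819) = -717205 + 1819*1803 = -717205 + 3279657 = 2562452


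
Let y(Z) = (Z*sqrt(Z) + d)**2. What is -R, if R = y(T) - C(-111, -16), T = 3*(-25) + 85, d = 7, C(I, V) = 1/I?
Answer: -116440/111 - 140*sqrt(10) ≈ -1491.7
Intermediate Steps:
T = 10 (T = -75 + 85 = 10)
y(Z) = (7 + Z**(3/2))**2 (y(Z) = (Z*sqrt(Z) + 7)**2 = (Z**(3/2) + 7)**2 = (7 + Z**(3/2))**2)
R = 1/111 + (7 + 10*sqrt(10))**2 (R = (7 + 10**(3/2))**2 - 1/(-111) = (7 + 10*sqrt(10))**2 - 1*(-1/111) = (7 + 10*sqrt(10))**2 + 1/111 = 1/111 + (7 + 10*sqrt(10))**2 ≈ 1491.7)
-R = -(116440/111 + 140*sqrt(10)) = -116440/111 - 140*sqrt(10)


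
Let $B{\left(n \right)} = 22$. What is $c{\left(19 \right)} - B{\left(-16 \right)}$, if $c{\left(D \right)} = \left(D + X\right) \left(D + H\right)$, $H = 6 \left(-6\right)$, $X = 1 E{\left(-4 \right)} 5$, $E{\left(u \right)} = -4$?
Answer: $-5$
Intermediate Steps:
$X = -20$ ($X = 1 \left(-4\right) 5 = \left(-4\right) 5 = -20$)
$H = -36$
$c{\left(D \right)} = \left(-36 + D\right) \left(-20 + D\right)$ ($c{\left(D \right)} = \left(D - 20\right) \left(D - 36\right) = \left(-20 + D\right) \left(-36 + D\right) = \left(-36 + D\right) \left(-20 + D\right)$)
$c{\left(19 \right)} - B{\left(-16 \right)} = \left(720 + 19^{2} - 1064\right) - 22 = \left(720 + 361 - 1064\right) - 22 = 17 - 22 = -5$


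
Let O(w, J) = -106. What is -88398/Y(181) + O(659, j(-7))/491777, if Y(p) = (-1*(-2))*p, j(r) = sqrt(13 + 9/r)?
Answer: -120088789/491777 ≈ -244.19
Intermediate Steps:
Y(p) = 2*p
-88398/Y(181) + O(659, j(-7))/491777 = -88398/(2*181) - 106/491777 = -88398/362 - 106*1/491777 = -88398*1/362 - 106/491777 = -44199/181 - 106/491777 = -120088789/491777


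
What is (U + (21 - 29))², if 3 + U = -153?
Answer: 26896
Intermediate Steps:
U = -156 (U = -3 - 153 = -156)
(U + (21 - 29))² = (-156 + (21 - 29))² = (-156 - 8)² = (-164)² = 26896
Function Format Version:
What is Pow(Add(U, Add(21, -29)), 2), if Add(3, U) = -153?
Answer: 26896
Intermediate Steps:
U = -156 (U = Add(-3, -153) = -156)
Pow(Add(U, Add(21, -29)), 2) = Pow(Add(-156, Add(21, -29)), 2) = Pow(Add(-156, -8), 2) = Pow(-164, 2) = 26896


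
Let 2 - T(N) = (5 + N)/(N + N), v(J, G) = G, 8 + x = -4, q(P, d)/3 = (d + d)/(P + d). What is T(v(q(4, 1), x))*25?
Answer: 1025/24 ≈ 42.708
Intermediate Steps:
q(P, d) = 6*d/(P + d) (q(P, d) = 3*((d + d)/(P + d)) = 3*((2*d)/(P + d)) = 3*(2*d/(P + d)) = 6*d/(P + d))
x = -12 (x = -8 - 4 = -12)
T(N) = 2 - (5 + N)/(2*N) (T(N) = 2 - (5 + N)/(N + N) = 2 - (5 + N)/(2*N))
T(v(q(4, 1), x))*25 = ((½)*(-5 + 3*(-12))/(-12))*25 = ((½)*(-1/12)*(-5 - 36))*25 = ((½)*(-1/12)*(-41))*25 = (41/24)*25 = 1025/24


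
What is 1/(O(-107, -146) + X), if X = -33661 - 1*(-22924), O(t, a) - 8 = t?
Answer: -1/10836 ≈ -9.2285e-5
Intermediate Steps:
O(t, a) = 8 + t
X = -10737 (X = -33661 + 22924 = -10737)
1/(O(-107, -146) + X) = 1/((8 - 107) - 10737) = 1/(-99 - 10737) = 1/(-10836) = -1/10836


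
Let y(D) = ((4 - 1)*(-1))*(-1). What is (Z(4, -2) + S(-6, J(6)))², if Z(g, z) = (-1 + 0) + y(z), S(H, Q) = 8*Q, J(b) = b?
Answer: 2500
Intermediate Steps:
y(D) = 3 (y(D) = (3*(-1))*(-1) = -3*(-1) = 3)
Z(g, z) = 2 (Z(g, z) = (-1 + 0) + 3 = -1 + 3 = 2)
(Z(4, -2) + S(-6, J(6)))² = (2 + 8*6)² = (2 + 48)² = 50² = 2500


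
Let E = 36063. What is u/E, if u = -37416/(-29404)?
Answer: 3118/88366371 ≈ 3.5285e-5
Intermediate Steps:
u = 9354/7351 (u = -37416*(-1/29404) = 9354/7351 ≈ 1.2725)
u/E = (9354/7351)/36063 = (9354/7351)*(1/36063) = 3118/88366371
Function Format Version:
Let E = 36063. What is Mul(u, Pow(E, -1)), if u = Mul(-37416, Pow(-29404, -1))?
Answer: Rational(3118, 88366371) ≈ 3.5285e-5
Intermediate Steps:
u = Rational(9354, 7351) (u = Mul(-37416, Rational(-1, 29404)) = Rational(9354, 7351) ≈ 1.2725)
Mul(u, Pow(E, -1)) = Mul(Rational(9354, 7351), Pow(36063, -1)) = Mul(Rational(9354, 7351), Rational(1, 36063)) = Rational(3118, 88366371)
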